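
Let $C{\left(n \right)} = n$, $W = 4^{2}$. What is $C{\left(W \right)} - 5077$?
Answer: $-5061$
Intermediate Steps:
$W = 16$
$C{\left(W \right)} - 5077 = 16 - 5077 = -5061$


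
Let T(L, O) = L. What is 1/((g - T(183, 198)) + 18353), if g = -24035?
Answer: -1/5865 ≈ -0.00017050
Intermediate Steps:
1/((g - T(183, 198)) + 18353) = 1/((-24035 - 1*183) + 18353) = 1/((-24035 - 183) + 18353) = 1/(-24218 + 18353) = 1/(-5865) = -1/5865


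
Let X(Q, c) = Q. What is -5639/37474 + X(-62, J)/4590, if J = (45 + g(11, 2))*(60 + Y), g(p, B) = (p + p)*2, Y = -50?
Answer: -14103199/86002830 ≈ -0.16399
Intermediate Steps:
g(p, B) = 4*p (g(p, B) = (2*p)*2 = 4*p)
J = 890 (J = (45 + 4*11)*(60 - 50) = (45 + 44)*10 = 89*10 = 890)
-5639/37474 + X(-62, J)/4590 = -5639/37474 - 62/4590 = -5639*1/37474 - 62*1/4590 = -5639/37474 - 31/2295 = -14103199/86002830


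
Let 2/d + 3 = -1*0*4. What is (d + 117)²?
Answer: 121801/9 ≈ 13533.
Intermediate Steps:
d = -⅔ (d = 2/(-3 - 1*0*4) = 2/(-3 + 0*4) = 2/(-3 + 0) = 2/(-3) = 2*(-⅓) = -⅔ ≈ -0.66667)
(d + 117)² = (-⅔ + 117)² = (349/3)² = 121801/9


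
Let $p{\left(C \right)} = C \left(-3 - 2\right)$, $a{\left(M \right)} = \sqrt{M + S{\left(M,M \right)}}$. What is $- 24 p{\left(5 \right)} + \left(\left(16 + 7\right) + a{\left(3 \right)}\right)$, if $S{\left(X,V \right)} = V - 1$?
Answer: $623 + \sqrt{5} \approx 625.24$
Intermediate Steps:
$S{\left(X,V \right)} = -1 + V$ ($S{\left(X,V \right)} = V - 1 = -1 + V$)
$a{\left(M \right)} = \sqrt{-1 + 2 M}$ ($a{\left(M \right)} = \sqrt{M + \left(-1 + M\right)} = \sqrt{-1 + 2 M}$)
$p{\left(C \right)} = - 5 C$ ($p{\left(C \right)} = C \left(-5\right) = - 5 C$)
$- 24 p{\left(5 \right)} + \left(\left(16 + 7\right) + a{\left(3 \right)}\right) = - 24 \left(\left(-5\right) 5\right) + \left(\left(16 + 7\right) + \sqrt{-1 + 2 \cdot 3}\right) = \left(-24\right) \left(-25\right) + \left(23 + \sqrt{-1 + 6}\right) = 600 + \left(23 + \sqrt{5}\right) = 623 + \sqrt{5}$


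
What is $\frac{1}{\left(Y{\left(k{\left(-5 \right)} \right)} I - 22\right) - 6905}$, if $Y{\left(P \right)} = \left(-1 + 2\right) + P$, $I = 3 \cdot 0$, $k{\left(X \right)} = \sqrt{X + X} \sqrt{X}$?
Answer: $- \frac{1}{6927} \approx -0.00014436$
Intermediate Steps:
$k{\left(X \right)} = X \sqrt{2}$ ($k{\left(X \right)} = \sqrt{2 X} \sqrt{X} = \sqrt{2} \sqrt{X} \sqrt{X} = X \sqrt{2}$)
$I = 0$
$Y{\left(P \right)} = 1 + P$
$\frac{1}{\left(Y{\left(k{\left(-5 \right)} \right)} I - 22\right) - 6905} = \frac{1}{\left(\left(1 - 5 \sqrt{2}\right) 0 - 22\right) - 6905} = \frac{1}{\left(0 - 22\right) - 6905} = \frac{1}{-22 - 6905} = \frac{1}{-6927} = - \frac{1}{6927}$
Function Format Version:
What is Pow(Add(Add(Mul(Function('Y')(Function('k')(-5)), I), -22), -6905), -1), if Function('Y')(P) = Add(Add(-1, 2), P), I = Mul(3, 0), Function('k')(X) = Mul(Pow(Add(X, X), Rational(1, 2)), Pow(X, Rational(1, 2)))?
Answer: Rational(-1, 6927) ≈ -0.00014436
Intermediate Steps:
Function('k')(X) = Mul(X, Pow(2, Rational(1, 2))) (Function('k')(X) = Mul(Pow(Mul(2, X), Rational(1, 2)), Pow(X, Rational(1, 2))) = Mul(Mul(Pow(2, Rational(1, 2)), Pow(X, Rational(1, 2))), Pow(X, Rational(1, 2))) = Mul(X, Pow(2, Rational(1, 2))))
I = 0
Function('Y')(P) = Add(1, P)
Pow(Add(Add(Mul(Function('Y')(Function('k')(-5)), I), -22), -6905), -1) = Pow(Add(Add(Mul(Add(1, Mul(-5, Pow(2, Rational(1, 2)))), 0), -22), -6905), -1) = Pow(Add(Add(0, -22), -6905), -1) = Pow(Add(-22, -6905), -1) = Pow(-6927, -1) = Rational(-1, 6927)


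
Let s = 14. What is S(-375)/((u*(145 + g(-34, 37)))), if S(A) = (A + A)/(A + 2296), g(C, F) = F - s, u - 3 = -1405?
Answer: 125/75410776 ≈ 1.6576e-6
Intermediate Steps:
u = -1402 (u = 3 - 1405 = -1402)
g(C, F) = -14 + F (g(C, F) = F - 1*14 = F - 14 = -14 + F)
S(A) = 2*A/(2296 + A) (S(A) = (2*A)/(2296 + A) = 2*A/(2296 + A))
S(-375)/((u*(145 + g(-34, 37)))) = (2*(-375)/(2296 - 375))/((-1402*(145 + (-14 + 37)))) = (2*(-375)/1921)/((-1402*(145 + 23))) = (2*(-375)*(1/1921))/((-1402*168)) = -750/1921/(-235536) = -750/1921*(-1/235536) = 125/75410776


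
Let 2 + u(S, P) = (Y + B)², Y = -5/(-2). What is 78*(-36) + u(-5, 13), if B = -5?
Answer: -11215/4 ≈ -2803.8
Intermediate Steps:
Y = 5/2 (Y = -5*(-½) = 5/2 ≈ 2.5000)
u(S, P) = 17/4 (u(S, P) = -2 + (5/2 - 5)² = -2 + (-5/2)² = -2 + 25/4 = 17/4)
78*(-36) + u(-5, 13) = 78*(-36) + 17/4 = -2808 + 17/4 = -11215/4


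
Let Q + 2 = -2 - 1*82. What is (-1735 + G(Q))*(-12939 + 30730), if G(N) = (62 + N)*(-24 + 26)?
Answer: -31721353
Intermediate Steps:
Q = -86 (Q = -2 + (-2 - 1*82) = -2 + (-2 - 82) = -2 - 84 = -86)
G(N) = 124 + 2*N (G(N) = (62 + N)*2 = 124 + 2*N)
(-1735 + G(Q))*(-12939 + 30730) = (-1735 + (124 + 2*(-86)))*(-12939 + 30730) = (-1735 + (124 - 172))*17791 = (-1735 - 48)*17791 = -1783*17791 = -31721353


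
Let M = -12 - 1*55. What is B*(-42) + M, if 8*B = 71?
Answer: -1759/4 ≈ -439.75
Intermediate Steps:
M = -67 (M = -12 - 55 = -67)
B = 71/8 (B = (1/8)*71 = 71/8 ≈ 8.8750)
B*(-42) + M = (71/8)*(-42) - 67 = -1491/4 - 67 = -1759/4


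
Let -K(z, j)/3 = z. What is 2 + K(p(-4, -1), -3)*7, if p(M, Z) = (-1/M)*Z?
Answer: 29/4 ≈ 7.2500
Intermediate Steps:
p(M, Z) = -Z/M
K(z, j) = -3*z
2 + K(p(-4, -1), -3)*7 = 2 - (-3)*(-1)/(-4)*7 = 2 - (-3)*(-1)*(-1)/4*7 = 2 - 3*(-1/4)*7 = 2 + (3/4)*7 = 2 + 21/4 = 29/4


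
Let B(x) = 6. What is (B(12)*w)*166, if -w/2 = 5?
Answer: -9960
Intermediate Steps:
w = -10 (w = -2*5 = -10)
(B(12)*w)*166 = (6*(-10))*166 = -60*166 = -9960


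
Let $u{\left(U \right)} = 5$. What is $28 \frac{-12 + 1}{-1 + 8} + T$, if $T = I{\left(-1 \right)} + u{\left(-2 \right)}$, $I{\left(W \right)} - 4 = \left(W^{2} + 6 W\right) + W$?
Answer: $-41$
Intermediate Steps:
$I{\left(W \right)} = 4 + W^{2} + 7 W$ ($I{\left(W \right)} = 4 + \left(\left(W^{2} + 6 W\right) + W\right) = 4 + \left(W^{2} + 7 W\right) = 4 + W^{2} + 7 W$)
$T = 3$ ($T = \left(4 + \left(-1\right)^{2} + 7 \left(-1\right)\right) + 5 = \left(4 + 1 - 7\right) + 5 = -2 + 5 = 3$)
$28 \frac{-12 + 1}{-1 + 8} + T = 28 \frac{-12 + 1}{-1 + 8} + 3 = 28 \left(- \frac{11}{7}\right) + 3 = -44 + 3 = -41$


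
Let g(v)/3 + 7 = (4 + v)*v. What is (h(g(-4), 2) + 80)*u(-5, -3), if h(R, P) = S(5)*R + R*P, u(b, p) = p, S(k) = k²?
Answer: 1461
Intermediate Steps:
g(v) = -21 + 3*v*(4 + v) (g(v) = -21 + 3*((4 + v)*v) = -21 + 3*(v*(4 + v)) = -21 + 3*v*(4 + v))
h(R, P) = 25*R + P*R (h(R, P) = 5²*R + R*P = 25*R + P*R)
(h(g(-4), 2) + 80)*u(-5, -3) = ((-21 + 3*(-4)² + 12*(-4))*(25 + 2) + 80)*(-3) = ((-21 + 3*16 - 48)*27 + 80)*(-3) = ((-21 + 48 - 48)*27 + 80)*(-3) = (-21*27 + 80)*(-3) = (-567 + 80)*(-3) = -487*(-3) = 1461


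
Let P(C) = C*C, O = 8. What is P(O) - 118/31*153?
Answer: -16070/31 ≈ -518.39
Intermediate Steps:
P(C) = C²
P(O) - 118/31*153 = 8² - 118/31*153 = 64 - 118*1/31*153 = 64 - 118/31*153 = 64 - 18054/31 = -16070/31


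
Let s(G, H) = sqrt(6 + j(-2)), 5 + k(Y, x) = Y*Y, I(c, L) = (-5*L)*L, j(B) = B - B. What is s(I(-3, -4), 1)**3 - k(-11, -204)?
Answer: -116 + 6*sqrt(6) ≈ -101.30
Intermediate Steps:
j(B) = 0
I(c, L) = -5*L**2
k(Y, x) = -5 + Y**2 (k(Y, x) = -5 + Y*Y = -5 + Y**2)
s(G, H) = sqrt(6) (s(G, H) = sqrt(6 + 0) = sqrt(6))
s(I(-3, -4), 1)**3 - k(-11, -204) = (sqrt(6))**3 - (-5 + (-11)**2) = 6*sqrt(6) - (-5 + 121) = 6*sqrt(6) - 1*116 = 6*sqrt(6) - 116 = -116 + 6*sqrt(6)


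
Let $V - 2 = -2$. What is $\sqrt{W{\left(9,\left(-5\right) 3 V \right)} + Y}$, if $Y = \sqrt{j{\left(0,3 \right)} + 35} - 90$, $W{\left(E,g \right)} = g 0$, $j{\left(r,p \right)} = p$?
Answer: $\sqrt{-90 + \sqrt{38}} \approx 9.1562 i$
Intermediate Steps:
$V = 0$ ($V = 2 - 2 = 0$)
$W{\left(E,g \right)} = 0$
$Y = -90 + \sqrt{38}$ ($Y = \sqrt{3 + 35} - 90 = \sqrt{38} - 90 = -90 + \sqrt{38} \approx -83.836$)
$\sqrt{W{\left(9,\left(-5\right) 3 V \right)} + Y} = \sqrt{0 - \left(90 - \sqrt{38}\right)} = \sqrt{-90 + \sqrt{38}}$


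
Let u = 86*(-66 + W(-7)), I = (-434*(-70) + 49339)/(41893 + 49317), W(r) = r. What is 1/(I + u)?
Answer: -91210/572536661 ≈ -0.00015931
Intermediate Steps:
I = 79719/91210 (I = (30380 + 49339)/91210 = 79719*(1/91210) = 79719/91210 ≈ 0.87402)
u = -6278 (u = 86*(-66 - 7) = 86*(-73) = -6278)
1/(I + u) = 1/(79719/91210 - 6278) = 1/(-572536661/91210) = -91210/572536661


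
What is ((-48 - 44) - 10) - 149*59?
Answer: -8893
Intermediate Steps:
((-48 - 44) - 10) - 149*59 = (-92 - 10) - 8791 = -102 - 8791 = -8893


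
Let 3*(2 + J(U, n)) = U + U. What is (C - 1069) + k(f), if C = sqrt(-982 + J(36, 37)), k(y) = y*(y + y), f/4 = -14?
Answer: 5203 + 8*I*sqrt(15) ≈ 5203.0 + 30.984*I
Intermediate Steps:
J(U, n) = -2 + 2*U/3 (J(U, n) = -2 + (U + U)/3 = -2 + (2*U)/3 = -2 + 2*U/3)
f = -56 (f = 4*(-14) = -56)
k(y) = 2*y**2 (k(y) = y*(2*y) = 2*y**2)
C = 8*I*sqrt(15) (C = sqrt(-982 + (-2 + (2/3)*36)) = sqrt(-982 + (-2 + 24)) = sqrt(-982 + 22) = sqrt(-960) = 8*I*sqrt(15) ≈ 30.984*I)
(C - 1069) + k(f) = (8*I*sqrt(15) - 1069) + 2*(-56)**2 = (-1069 + 8*I*sqrt(15)) + 2*3136 = (-1069 + 8*I*sqrt(15)) + 6272 = 5203 + 8*I*sqrt(15)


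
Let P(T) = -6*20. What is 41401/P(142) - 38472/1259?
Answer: -56740499/151080 ≈ -375.57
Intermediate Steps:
P(T) = -120
41401/P(142) - 38472/1259 = 41401/(-120) - 38472/1259 = 41401*(-1/120) - 38472*1/1259 = -41401/120 - 38472/1259 = -56740499/151080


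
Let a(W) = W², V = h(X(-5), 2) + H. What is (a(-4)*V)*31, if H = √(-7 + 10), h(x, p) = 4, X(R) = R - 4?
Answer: 1984 + 496*√3 ≈ 2843.1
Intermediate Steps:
X(R) = -4 + R
H = √3 ≈ 1.7320
V = 4 + √3 ≈ 5.7320
(a(-4)*V)*31 = ((-4)²*(4 + √3))*31 = (16*(4 + √3))*31 = (64 + 16*√3)*31 = 1984 + 496*√3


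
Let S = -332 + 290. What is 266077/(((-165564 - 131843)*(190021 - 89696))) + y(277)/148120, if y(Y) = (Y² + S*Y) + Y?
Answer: 97524415422803/220975467978650 ≈ 0.44134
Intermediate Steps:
S = -42
y(Y) = Y² - 41*Y (y(Y) = (Y² - 42*Y) + Y = Y² - 41*Y)
266077/(((-165564 - 131843)*(190021 - 89696))) + y(277)/148120 = 266077/(((-165564 - 131843)*(190021 - 89696))) + (277*(-41 + 277))/148120 = 266077/((-297407*100325)) + (277*236)*(1/148120) = 266077/(-29837357275) + 65372*(1/148120) = 266077*(-1/29837357275) + 16343/37030 = -266077/29837357275 + 16343/37030 = 97524415422803/220975467978650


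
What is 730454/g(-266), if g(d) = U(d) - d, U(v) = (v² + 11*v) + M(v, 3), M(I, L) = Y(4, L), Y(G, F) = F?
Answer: 730454/68099 ≈ 10.726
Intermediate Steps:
M(I, L) = L
U(v) = 3 + v² + 11*v (U(v) = (v² + 11*v) + 3 = 3 + v² + 11*v)
g(d) = 3 + d² + 10*d (g(d) = (3 + d² + 11*d) - d = 3 + d² + 10*d)
730454/g(-266) = 730454/(3 + (-266)² + 10*(-266)) = 730454/(3 + 70756 - 2660) = 730454/68099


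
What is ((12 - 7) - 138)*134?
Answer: -17822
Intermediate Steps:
((12 - 7) - 138)*134 = (5 - 138)*134 = -133*134 = -17822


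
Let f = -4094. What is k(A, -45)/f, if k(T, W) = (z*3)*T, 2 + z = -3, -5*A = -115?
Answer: 15/178 ≈ 0.084270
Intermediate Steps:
A = 23 (A = -⅕*(-115) = 23)
z = -5 (z = -2 - 3 = -5)
k(T, W) = -15*T (k(T, W) = (-5*3)*T = -15*T)
k(A, -45)/f = -15*23/(-4094) = -345*(-1/4094) = 15/178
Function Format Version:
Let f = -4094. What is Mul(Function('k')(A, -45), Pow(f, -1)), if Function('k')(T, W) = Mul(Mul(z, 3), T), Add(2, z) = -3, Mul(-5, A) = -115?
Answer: Rational(15, 178) ≈ 0.084270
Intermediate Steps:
A = 23 (A = Mul(Rational(-1, 5), -115) = 23)
z = -5 (z = Add(-2, -3) = -5)
Function('k')(T, W) = Mul(-15, T) (Function('k')(T, W) = Mul(Mul(-5, 3), T) = Mul(-15, T))
Mul(Function('k')(A, -45), Pow(f, -1)) = Mul(Mul(-15, 23), Pow(-4094, -1)) = Mul(-345, Rational(-1, 4094)) = Rational(15, 178)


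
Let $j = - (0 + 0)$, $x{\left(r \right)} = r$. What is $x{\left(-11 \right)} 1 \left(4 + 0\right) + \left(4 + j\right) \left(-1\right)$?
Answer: $-48$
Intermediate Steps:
$j = 0$ ($j = \left(-1\right) 0 = 0$)
$x{\left(-11 \right)} 1 \left(4 + 0\right) + \left(4 + j\right) \left(-1\right) = - 11 \cdot 1 \left(4 + 0\right) + \left(4 + 0\right) \left(-1\right) = - 11 \cdot 1 \cdot 4 + 4 \left(-1\right) = \left(-11\right) 4 - 4 = -44 - 4 = -48$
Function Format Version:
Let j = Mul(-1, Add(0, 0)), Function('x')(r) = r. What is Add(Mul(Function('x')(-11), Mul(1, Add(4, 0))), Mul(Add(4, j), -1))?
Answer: -48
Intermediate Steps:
j = 0 (j = Mul(-1, 0) = 0)
Add(Mul(Function('x')(-11), Mul(1, Add(4, 0))), Mul(Add(4, j), -1)) = Add(Mul(-11, Mul(1, Add(4, 0))), Mul(Add(4, 0), -1)) = Add(Mul(-11, Mul(1, 4)), Mul(4, -1)) = Add(Mul(-11, 4), -4) = Add(-44, -4) = -48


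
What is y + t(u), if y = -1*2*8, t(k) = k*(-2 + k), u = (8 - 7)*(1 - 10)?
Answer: 83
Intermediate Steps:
u = -9 (u = 1*(-9) = -9)
y = -16 (y = -2*8 = -16)
y + t(u) = -16 - 9*(-2 - 9) = -16 - 9*(-11) = -16 + 99 = 83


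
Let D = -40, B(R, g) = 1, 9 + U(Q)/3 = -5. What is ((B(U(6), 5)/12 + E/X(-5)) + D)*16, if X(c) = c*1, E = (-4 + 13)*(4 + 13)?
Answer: -16924/15 ≈ -1128.3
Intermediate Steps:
U(Q) = -42 (U(Q) = -27 + 3*(-5) = -27 - 15 = -42)
E = 153 (E = 9*17 = 153)
X(c) = c
((B(U(6), 5)/12 + E/X(-5)) + D)*16 = ((1/12 + 153/(-5)) - 40)*16 = ((1*(1/12) + 153*(-1/5)) - 40)*16 = ((1/12 - 153/5) - 40)*16 = (-1831/60 - 40)*16 = -4231/60*16 = -16924/15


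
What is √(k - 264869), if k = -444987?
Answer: 4*I*√44366 ≈ 842.53*I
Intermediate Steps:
√(k - 264869) = √(-444987 - 264869) = √(-709856) = 4*I*√44366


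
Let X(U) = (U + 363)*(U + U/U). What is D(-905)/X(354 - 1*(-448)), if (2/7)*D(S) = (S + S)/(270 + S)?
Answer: 1267/118807865 ≈ 1.0664e-5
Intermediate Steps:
D(S) = 7*S/(270 + S) (D(S) = 7*((S + S)/(270 + S))/2 = 7*((2*S)/(270 + S))/2 = 7*(2*S/(270 + S))/2 = 7*S/(270 + S))
X(U) = (1 + U)*(363 + U) (X(U) = (363 + U)*(U + 1) = (363 + U)*(1 + U) = (1 + U)*(363 + U))
D(-905)/X(354 - 1*(-448)) = (7*(-905)/(270 - 905))/(363 + (354 - 1*(-448))**2 + 364*(354 - 1*(-448))) = (7*(-905)/(-635))/(363 + (354 + 448)**2 + 364*(354 + 448)) = (7*(-905)*(-1/635))/(363 + 802**2 + 364*802) = 1267/(127*(363 + 643204 + 291928)) = (1267/127)/935495 = (1267/127)*(1/935495) = 1267/118807865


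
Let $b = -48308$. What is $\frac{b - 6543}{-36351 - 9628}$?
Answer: $\frac{54851}{45979} \approx 1.193$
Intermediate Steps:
$\frac{b - 6543}{-36351 - 9628} = \frac{-48308 - 6543}{-36351 - 9628} = - \frac{54851}{-45979} = \left(-54851\right) \left(- \frac{1}{45979}\right) = \frac{54851}{45979}$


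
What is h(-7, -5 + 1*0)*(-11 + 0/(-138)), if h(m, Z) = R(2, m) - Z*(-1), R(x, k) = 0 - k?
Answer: -22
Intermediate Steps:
R(x, k) = -k
h(m, Z) = Z - m (h(m, Z) = -m - Z*(-1) = -m - (-1)*Z = -m + Z = Z - m)
h(-7, -5 + 1*0)*(-11 + 0/(-138)) = ((-5 + 1*0) - 1*(-7))*(-11 + 0/(-138)) = ((-5 + 0) + 7)*(-11 + 0*(-1/138)) = (-5 + 7)*(-11 + 0) = 2*(-11) = -22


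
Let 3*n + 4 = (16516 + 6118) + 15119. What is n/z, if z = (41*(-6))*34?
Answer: -12583/8364 ≈ -1.5044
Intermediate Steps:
z = -8364 (z = -246*34 = -8364)
n = 12583 (n = -4/3 + ((16516 + 6118) + 15119)/3 = -4/3 + (22634 + 15119)/3 = -4/3 + (⅓)*37753 = -4/3 + 37753/3 = 12583)
n/z = 12583/(-8364) = 12583*(-1/8364) = -12583/8364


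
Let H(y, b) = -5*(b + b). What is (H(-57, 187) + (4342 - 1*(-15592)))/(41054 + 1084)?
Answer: 9032/21069 ≈ 0.42869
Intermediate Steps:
H(y, b) = -10*b
(H(-57, 187) + (4342 - 1*(-15592)))/(41054 + 1084) = (-10*187 + (4342 - 1*(-15592)))/(41054 + 1084) = (-1870 + (4342 + 15592))/42138 = (-1870 + 19934)*(1/42138) = 18064*(1/42138) = 9032/21069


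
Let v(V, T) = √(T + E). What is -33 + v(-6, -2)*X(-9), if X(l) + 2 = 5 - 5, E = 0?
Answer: -33 - 2*I*√2 ≈ -33.0 - 2.8284*I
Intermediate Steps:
v(V, T) = √T (v(V, T) = √(T + 0) = √T)
X(l) = -2 (X(l) = -2 + (5 - 5) = -2 + 0 = -2)
-33 + v(-6, -2)*X(-9) = -33 + √(-2)*(-2) = -33 + (I*√2)*(-2) = -33 - 2*I*√2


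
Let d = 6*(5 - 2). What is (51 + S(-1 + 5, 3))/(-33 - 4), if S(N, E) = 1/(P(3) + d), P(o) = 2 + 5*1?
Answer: -1276/925 ≈ -1.3795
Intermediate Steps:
P(o) = 7 (P(o) = 2 + 5 = 7)
d = 18 (d = 6*3 = 18)
S(N, E) = 1/25 (S(N, E) = 1/(7 + 18) = 1/25)
(51 + S(-1 + 5, 3))/(-33 - 4) = (51 + 1/25)/(-33 - 4) = (1276/25)/(-37) = -1/37*1276/25 = -1276/925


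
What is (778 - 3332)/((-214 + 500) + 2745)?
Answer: -2554/3031 ≈ -0.84263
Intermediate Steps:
(778 - 3332)/((-214 + 500) + 2745) = -2554/(286 + 2745) = -2554/3031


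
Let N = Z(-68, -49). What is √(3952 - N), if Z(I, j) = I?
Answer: 2*√1005 ≈ 63.403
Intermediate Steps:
N = -68
√(3952 - N) = √(3952 - 1*(-68)) = √(3952 + 68) = √4020 = 2*√1005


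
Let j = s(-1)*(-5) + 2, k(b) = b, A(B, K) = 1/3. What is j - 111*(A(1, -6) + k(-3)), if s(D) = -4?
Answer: 318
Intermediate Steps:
A(B, K) = 1/3
j = 22 (j = -4*(-5) + 2 = 20 + 2 = 22)
j - 111*(A(1, -6) + k(-3)) = 22 - 111*(1/3 - 3) = 22 - 111*(-8/3) = 22 + 296 = 318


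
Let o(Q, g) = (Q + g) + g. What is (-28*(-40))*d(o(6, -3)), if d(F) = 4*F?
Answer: 0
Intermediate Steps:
o(Q, g) = Q + 2*g
(-28*(-40))*d(o(6, -3)) = (-28*(-40))*(4*(6 + 2*(-3))) = 1120*(4*(6 - 6)) = 1120*(4*0) = 1120*0 = 0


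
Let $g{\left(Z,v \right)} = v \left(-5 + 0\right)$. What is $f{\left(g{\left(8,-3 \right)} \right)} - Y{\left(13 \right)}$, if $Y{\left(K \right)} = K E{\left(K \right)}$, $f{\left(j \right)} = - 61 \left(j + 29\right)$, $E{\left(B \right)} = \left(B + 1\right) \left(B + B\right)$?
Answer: $-7416$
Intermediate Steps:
$E{\left(B \right)} = 2 B \left(1 + B\right)$ ($E{\left(B \right)} = \left(1 + B\right) 2 B = 2 B \left(1 + B\right)$)
$g{\left(Z,v \right)} = - 5 v$ ($g{\left(Z,v \right)} = v \left(-5\right) = - 5 v$)
$f{\left(j \right)} = -1769 - 61 j$ ($f{\left(j \right)} = - 61 \left(29 + j\right) = -1769 - 61 j$)
$Y{\left(K \right)} = 2 K^{2} \left(1 + K\right)$ ($Y{\left(K \right)} = K 2 K \left(1 + K\right) = 2 K^{2} \left(1 + K\right)$)
$f{\left(g{\left(8,-3 \right)} \right)} - Y{\left(13 \right)} = \left(-1769 - 61 \left(\left(-5\right) \left(-3\right)\right)\right) - 2 \cdot 13^{2} \left(1 + 13\right) = \left(-1769 - 915\right) - 2 \cdot 169 \cdot 14 = \left(-1769 - 915\right) - 4732 = -2684 - 4732 = -7416$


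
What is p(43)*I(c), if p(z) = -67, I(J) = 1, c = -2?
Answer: -67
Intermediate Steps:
p(43)*I(c) = -67*1 = -67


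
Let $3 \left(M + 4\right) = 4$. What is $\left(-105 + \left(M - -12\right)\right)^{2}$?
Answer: $\frac{82369}{9} \approx 9152.1$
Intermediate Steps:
$M = - \frac{8}{3}$ ($M = -4 + \frac{1}{3} \cdot 4 = -4 + \frac{4}{3} = - \frac{8}{3} \approx -2.6667$)
$\left(-105 + \left(M - -12\right)\right)^{2} = \left(-105 - - \frac{28}{3}\right)^{2} = \left(-105 + \left(- \frac{8}{3} + 12\right)\right)^{2} = \left(-105 + \frac{28}{3}\right)^{2} = \left(- \frac{287}{3}\right)^{2} = \frac{82369}{9}$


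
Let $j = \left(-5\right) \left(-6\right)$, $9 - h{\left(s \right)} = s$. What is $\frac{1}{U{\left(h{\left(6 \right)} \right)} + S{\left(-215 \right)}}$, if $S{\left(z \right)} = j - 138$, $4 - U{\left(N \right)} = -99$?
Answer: $- \frac{1}{5} \approx -0.2$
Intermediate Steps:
$h{\left(s \right)} = 9 - s$
$j = 30$
$U{\left(N \right)} = 103$ ($U{\left(N \right)} = 4 - -99 = 4 + 99 = 103$)
$S{\left(z \right)} = -108$ ($S{\left(z \right)} = 30 - 138 = -108$)
$\frac{1}{U{\left(h{\left(6 \right)} \right)} + S{\left(-215 \right)}} = \frac{1}{103 - 108} = \frac{1}{-5} = - \frac{1}{5}$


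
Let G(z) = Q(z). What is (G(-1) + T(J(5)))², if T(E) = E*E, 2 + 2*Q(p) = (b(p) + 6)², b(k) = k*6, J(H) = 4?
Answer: 225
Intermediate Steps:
b(k) = 6*k
Q(p) = -1 + (6 + 6*p)²/2 (Q(p) = -1 + (6*p + 6)²/2 = -1 + (6 + 6*p)²/2)
G(z) = -1 + 18*(1 + z)²
T(E) = E²
(G(-1) + T(J(5)))² = ((-1 + 18*(1 - 1)²) + 4²)² = ((-1 + 18*0²) + 16)² = ((-1 + 18*0) + 16)² = ((-1 + 0) + 16)² = (-1 + 16)² = 15² = 225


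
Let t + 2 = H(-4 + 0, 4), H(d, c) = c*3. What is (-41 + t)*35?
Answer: -1085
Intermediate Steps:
H(d, c) = 3*c
t = 10 (t = -2 + 3*4 = -2 + 12 = 10)
(-41 + t)*35 = (-41 + 10)*35 = -31*35 = -1085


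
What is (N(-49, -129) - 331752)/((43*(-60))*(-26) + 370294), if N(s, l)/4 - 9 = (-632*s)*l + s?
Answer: -1165100/31241 ≈ -37.294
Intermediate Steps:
N(s, l) = 36 + 4*s - 2528*l*s (N(s, l) = 36 + 4*((-632*s)*l + s) = 36 + 4*(-632*l*s + s) = 36 + 4*(s - 632*l*s) = 36 + (4*s - 2528*l*s) = 36 + 4*s - 2528*l*s)
(N(-49, -129) - 331752)/((43*(-60))*(-26) + 370294) = ((36 + 4*(-49) - 2528*(-129)*(-49)) - 331752)/((43*(-60))*(-26) + 370294) = ((36 - 196 - 15979488) - 331752)/(-2580*(-26) + 370294) = (-15979648 - 331752)/(67080 + 370294) = -16311400/437374 = -16311400*1/437374 = -1165100/31241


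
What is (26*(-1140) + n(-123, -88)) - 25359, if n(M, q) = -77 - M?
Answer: -54953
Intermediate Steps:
(26*(-1140) + n(-123, -88)) - 25359 = (26*(-1140) + (-77 - 1*(-123))) - 25359 = (-29640 + (-77 + 123)) - 25359 = (-29640 + 46) - 25359 = -29594 - 25359 = -54953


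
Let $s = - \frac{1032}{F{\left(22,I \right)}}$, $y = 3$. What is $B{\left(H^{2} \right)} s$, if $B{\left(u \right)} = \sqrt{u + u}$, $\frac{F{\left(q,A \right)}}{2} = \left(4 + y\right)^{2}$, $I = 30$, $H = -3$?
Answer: $- \frac{1548 \sqrt{2}}{49} \approx -44.678$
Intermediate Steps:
$F{\left(q,A \right)} = 98$ ($F{\left(q,A \right)} = 2 \left(4 + 3\right)^{2} = 2 \cdot 7^{2} = 2 \cdot 49 = 98$)
$B{\left(u \right)} = \sqrt{2} \sqrt{u}$ ($B{\left(u \right)} = \sqrt{2 u} = \sqrt{2} \sqrt{u}$)
$s = - \frac{516}{49}$ ($s = - \frac{1032}{98} = \left(-1032\right) \frac{1}{98} = - \frac{516}{49} \approx -10.531$)
$B{\left(H^{2} \right)} s = \sqrt{2} \sqrt{\left(-3\right)^{2}} \left(- \frac{516}{49}\right) = \sqrt{2} \sqrt{9} \left(- \frac{516}{49}\right) = \sqrt{2} \cdot 3 \left(- \frac{516}{49}\right) = 3 \sqrt{2} \left(- \frac{516}{49}\right) = - \frac{1548 \sqrt{2}}{49}$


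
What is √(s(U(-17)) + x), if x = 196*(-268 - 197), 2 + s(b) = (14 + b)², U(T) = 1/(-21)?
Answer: I*√40107773/21 ≈ 301.57*I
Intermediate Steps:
U(T) = -1/21
s(b) = -2 + (14 + b)²
x = -91140 (x = 196*(-465) = -91140)
√(s(U(-17)) + x) = √((-2 + (14 - 1/21)²) - 91140) = √((-2 + (293/21)²) - 91140) = √((-2 + 85849/441) - 91140) = √(84967/441 - 91140) = √(-40107773/441) = I*√40107773/21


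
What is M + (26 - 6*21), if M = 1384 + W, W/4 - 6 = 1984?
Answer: 9244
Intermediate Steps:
W = 7960 (W = 24 + 4*1984 = 24 + 7936 = 7960)
M = 9344 (M = 1384 + 7960 = 9344)
M + (26 - 6*21) = 9344 + (26 - 6*21) = 9344 + (26 - 126) = 9344 - 100 = 9244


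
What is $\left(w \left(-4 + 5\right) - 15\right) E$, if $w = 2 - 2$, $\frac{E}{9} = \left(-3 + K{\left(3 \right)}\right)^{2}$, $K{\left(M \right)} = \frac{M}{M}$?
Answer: $-540$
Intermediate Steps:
$K{\left(M \right)} = 1$
$E = 36$ ($E = 9 \left(-3 + 1\right)^{2} = 9 \left(-2\right)^{2} = 9 \cdot 4 = 36$)
$w = 0$ ($w = 2 - 2 = 0$)
$\left(w \left(-4 + 5\right) - 15\right) E = \left(0 \left(-4 + 5\right) - 15\right) 36 = \left(0 \cdot 1 - 15\right) 36 = \left(0 - 15\right) 36 = \left(-15\right) 36 = -540$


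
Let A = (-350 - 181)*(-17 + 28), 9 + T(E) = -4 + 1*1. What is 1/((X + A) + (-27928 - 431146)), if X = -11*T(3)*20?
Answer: -1/462275 ≈ -2.1632e-6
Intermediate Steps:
T(E) = -12 (T(E) = -9 + (-4 + 1*1) = -9 + (-4 + 1) = -9 - 3 = -12)
X = 2640 (X = -11*(-12)*20 = 132*20 = 2640)
A = -5841 (A = -531*11 = -5841)
1/((X + A) + (-27928 - 431146)) = 1/((2640 - 5841) + (-27928 - 431146)) = 1/(-3201 - 459074) = 1/(-462275) = -1/462275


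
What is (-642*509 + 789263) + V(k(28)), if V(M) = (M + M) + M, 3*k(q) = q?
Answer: 462513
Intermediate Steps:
k(q) = q/3
V(M) = 3*M (V(M) = 2*M + M = 3*M)
(-642*509 + 789263) + V(k(28)) = (-642*509 + 789263) + 3*((1/3)*28) = (-326778 + 789263) + 3*(28/3) = 462485 + 28 = 462513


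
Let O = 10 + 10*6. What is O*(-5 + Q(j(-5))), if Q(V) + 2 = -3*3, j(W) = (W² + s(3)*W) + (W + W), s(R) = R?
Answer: -1120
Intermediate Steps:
j(W) = W² + 5*W (j(W) = (W² + 3*W) + (W + W) = (W² + 3*W) + 2*W = W² + 5*W)
Q(V) = -11 (Q(V) = -2 - 3*3 = -2 - 9 = -11)
O = 70 (O = 10 + 60 = 70)
O*(-5 + Q(j(-5))) = 70*(-5 - 11) = 70*(-16) = -1120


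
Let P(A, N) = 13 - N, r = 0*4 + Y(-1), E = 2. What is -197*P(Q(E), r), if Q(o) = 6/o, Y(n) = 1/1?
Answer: -2364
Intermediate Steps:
Y(n) = 1
r = 1 (r = 0*4 + 1 = 0 + 1 = 1)
-197*P(Q(E), r) = -197*(13 - 1*1) = -197*(13 - 1) = -197*12 = -2364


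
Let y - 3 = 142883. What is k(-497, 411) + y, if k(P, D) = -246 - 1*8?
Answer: 142632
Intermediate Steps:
y = 142886 (y = 3 + 142883 = 142886)
k(P, D) = -254 (k(P, D) = -246 - 8 = -254)
k(-497, 411) + y = -254 + 142886 = 142632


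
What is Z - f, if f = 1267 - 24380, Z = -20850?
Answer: 2263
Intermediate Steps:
f = -23113
Z - f = -20850 - 1*(-23113) = -20850 + 23113 = 2263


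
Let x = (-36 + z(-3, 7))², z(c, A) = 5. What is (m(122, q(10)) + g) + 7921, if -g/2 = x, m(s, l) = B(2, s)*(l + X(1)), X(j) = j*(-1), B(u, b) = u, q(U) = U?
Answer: 6017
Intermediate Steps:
X(j) = -j
m(s, l) = -2 + 2*l (m(s, l) = 2*(l - 1*1) = 2*(l - 1) = 2*(-1 + l) = -2 + 2*l)
x = 961 (x = (-36 + 5)² = (-31)² = 961)
g = -1922 (g = -2*961 = -1922)
(m(122, q(10)) + g) + 7921 = ((-2 + 2*10) - 1922) + 7921 = ((-2 + 20) - 1922) + 7921 = (18 - 1922) + 7921 = -1904 + 7921 = 6017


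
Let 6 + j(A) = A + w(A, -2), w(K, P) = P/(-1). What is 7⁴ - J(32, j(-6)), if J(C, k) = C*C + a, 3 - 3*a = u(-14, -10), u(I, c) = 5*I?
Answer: 4058/3 ≈ 1352.7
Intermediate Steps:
w(K, P) = -P (w(K, P) = P*(-1) = -P)
j(A) = -4 + A (j(A) = -6 + (A - 1*(-2)) = -6 + (A + 2) = -6 + (2 + A) = -4 + A)
a = 73/3 (a = 1 - 5*(-14)/3 = 1 - ⅓*(-70) = 1 + 70/3 = 73/3 ≈ 24.333)
J(C, k) = 73/3 + C² (J(C, k) = C*C + 73/3 = C² + 73/3 = 73/3 + C²)
7⁴ - J(32, j(-6)) = 7⁴ - (73/3 + 32²) = 2401 - (73/3 + 1024) = 2401 - 1*3145/3 = 2401 - 3145/3 = 4058/3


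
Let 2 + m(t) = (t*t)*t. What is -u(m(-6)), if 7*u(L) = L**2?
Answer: -47524/7 ≈ -6789.1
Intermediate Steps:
m(t) = -2 + t**3 (m(t) = -2 + (t*t)*t = -2 + t**2*t = -2 + t**3)
u(L) = L**2/7
-u(m(-6)) = -(-2 + (-6)**3)**2/7 = -(-2 - 216)**2/7 = -(-218)**2/7 = -47524/7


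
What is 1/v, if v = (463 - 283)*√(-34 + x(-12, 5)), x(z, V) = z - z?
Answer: -I*√34/6120 ≈ -0.00095277*I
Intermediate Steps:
x(z, V) = 0
v = 180*I*√34 (v = (463 - 283)*√(-34 + 0) = 180*√(-34) = 180*(I*√34) = 180*I*√34 ≈ 1049.6*I)
1/v = 1/(180*I*√34) = -I*√34/6120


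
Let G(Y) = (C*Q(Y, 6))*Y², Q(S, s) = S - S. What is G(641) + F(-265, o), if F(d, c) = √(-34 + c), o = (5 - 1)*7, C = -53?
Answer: I*√6 ≈ 2.4495*I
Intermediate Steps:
Q(S, s) = 0
o = 28 (o = 4*7 = 28)
G(Y) = 0 (G(Y) = (-53*0)*Y² = 0*Y² = 0)
G(641) + F(-265, o) = 0 + √(-34 + 28) = 0 + √(-6) = 0 + I*√6 = I*√6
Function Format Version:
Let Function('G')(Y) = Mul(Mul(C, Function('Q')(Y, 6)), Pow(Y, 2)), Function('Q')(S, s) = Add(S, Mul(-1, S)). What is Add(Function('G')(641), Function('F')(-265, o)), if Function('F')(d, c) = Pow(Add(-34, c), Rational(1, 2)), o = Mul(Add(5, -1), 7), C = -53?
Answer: Mul(I, Pow(6, Rational(1, 2))) ≈ Mul(2.4495, I)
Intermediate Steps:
Function('Q')(S, s) = 0
o = 28 (o = Mul(4, 7) = 28)
Function('G')(Y) = 0 (Function('G')(Y) = Mul(Mul(-53, 0), Pow(Y, 2)) = Mul(0, Pow(Y, 2)) = 0)
Add(Function('G')(641), Function('F')(-265, o)) = Add(0, Pow(Add(-34, 28), Rational(1, 2))) = Add(0, Pow(-6, Rational(1, 2))) = Add(0, Mul(I, Pow(6, Rational(1, 2)))) = Mul(I, Pow(6, Rational(1, 2)))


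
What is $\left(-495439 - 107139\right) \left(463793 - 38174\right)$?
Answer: $-256468645782$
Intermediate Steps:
$\left(-495439 - 107139\right) \left(463793 - 38174\right) = - 602578 \left(463793 + \left(-57157 + 18983\right)\right) = - 602578 \left(463793 - 38174\right) = \left(-602578\right) 425619 = -256468645782$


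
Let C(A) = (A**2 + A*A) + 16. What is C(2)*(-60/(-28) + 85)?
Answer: 14640/7 ≈ 2091.4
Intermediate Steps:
C(A) = 16 + 2*A**2 (C(A) = (A**2 + A**2) + 16 = 2*A**2 + 16 = 16 + 2*A**2)
C(2)*(-60/(-28) + 85) = (16 + 2*2**2)*(-60/(-28) + 85) = (16 + 2*4)*(-60*(-1/28) + 85) = (16 + 8)*(15/7 + 85) = 24*(610/7) = 14640/7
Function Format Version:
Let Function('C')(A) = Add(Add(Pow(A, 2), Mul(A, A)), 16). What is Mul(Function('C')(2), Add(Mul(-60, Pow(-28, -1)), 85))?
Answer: Rational(14640, 7) ≈ 2091.4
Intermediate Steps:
Function('C')(A) = Add(16, Mul(2, Pow(A, 2))) (Function('C')(A) = Add(Add(Pow(A, 2), Pow(A, 2)), 16) = Add(Mul(2, Pow(A, 2)), 16) = Add(16, Mul(2, Pow(A, 2))))
Mul(Function('C')(2), Add(Mul(-60, Pow(-28, -1)), 85)) = Mul(Add(16, Mul(2, Pow(2, 2))), Add(Mul(-60, Pow(-28, -1)), 85)) = Mul(Add(16, Mul(2, 4)), Add(Mul(-60, Rational(-1, 28)), 85)) = Mul(Add(16, 8), Add(Rational(15, 7), 85)) = Mul(24, Rational(610, 7)) = Rational(14640, 7)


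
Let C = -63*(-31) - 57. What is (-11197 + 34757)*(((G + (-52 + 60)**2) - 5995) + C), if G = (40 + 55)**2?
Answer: 117564400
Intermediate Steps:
G = 9025 (G = 95**2 = 9025)
C = 1896 (C = 1953 - 57 = 1896)
(-11197 + 34757)*(((G + (-52 + 60)**2) - 5995) + C) = (-11197 + 34757)*(((9025 + (-52 + 60)**2) - 5995) + 1896) = 23560*(((9025 + 8**2) - 5995) + 1896) = 23560*(((9025 + 64) - 5995) + 1896) = 23560*((9089 - 5995) + 1896) = 23560*(3094 + 1896) = 23560*4990 = 117564400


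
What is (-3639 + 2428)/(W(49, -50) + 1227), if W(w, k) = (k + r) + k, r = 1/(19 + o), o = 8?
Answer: -32697/30430 ≈ -1.0745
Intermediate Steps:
r = 1/27 (r = 1/(19 + 8) = 1/27 ≈ 0.037037)
W(w, k) = 1/27 + 2*k (W(w, k) = (k + 1/27) + k = (1/27 + k) + k = 1/27 + 2*k)
(-3639 + 2428)/(W(49, -50) + 1227) = (-3639 + 2428)/((1/27 + 2*(-50)) + 1227) = -1211/((1/27 - 100) + 1227) = -1211/(-2699/27 + 1227) = -1211/30430/27 = -1211*27/30430 = -32697/30430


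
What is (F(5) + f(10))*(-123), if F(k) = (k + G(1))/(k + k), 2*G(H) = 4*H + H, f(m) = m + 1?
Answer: -5781/4 ≈ -1445.3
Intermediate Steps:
f(m) = 1 + m
G(H) = 5*H/2 (G(H) = (4*H + H)/2 = (5*H)/2 = 5*H/2)
F(k) = (5/2 + k)/(2*k) (F(k) = (k + (5/2)*1)/(k + k) = (k + 5/2)/((2*k)) = (5/2 + k)*(1/(2*k)) = (5/2 + k)/(2*k))
(F(5) + f(10))*(-123) = ((1/4)*(5 + 2*5)/5 + (1 + 10))*(-123) = ((1/4)*(1/5)*(5 + 10) + 11)*(-123) = ((1/4)*(1/5)*15 + 11)*(-123) = (3/4 + 11)*(-123) = (47/4)*(-123) = -5781/4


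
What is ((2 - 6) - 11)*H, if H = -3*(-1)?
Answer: -45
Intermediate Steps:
H = 3
((2 - 6) - 11)*H = ((2 - 6) - 11)*3 = (-4 - 11)*3 = -15*3 = -45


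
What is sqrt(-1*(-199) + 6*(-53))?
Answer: I*sqrt(119) ≈ 10.909*I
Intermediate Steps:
sqrt(-1*(-199) + 6*(-53)) = sqrt(199 - 318) = sqrt(-119) = I*sqrt(119)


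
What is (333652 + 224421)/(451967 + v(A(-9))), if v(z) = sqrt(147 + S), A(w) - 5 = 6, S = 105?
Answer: 252230579591/204274168837 - 3348438*sqrt(7)/204274168837 ≈ 1.2347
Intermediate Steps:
A(w) = 11 (A(w) = 5 + 6 = 11)
v(z) = 6*sqrt(7) (v(z) = sqrt(147 + 105) = sqrt(252) = 6*sqrt(7))
(333652 + 224421)/(451967 + v(A(-9))) = (333652 + 224421)/(451967 + 6*sqrt(7)) = 558073/(451967 + 6*sqrt(7))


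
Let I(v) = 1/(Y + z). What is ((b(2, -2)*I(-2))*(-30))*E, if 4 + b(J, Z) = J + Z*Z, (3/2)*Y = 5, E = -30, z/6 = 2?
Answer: 2700/23 ≈ 117.39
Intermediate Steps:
z = 12 (z = 6*2 = 12)
Y = 10/3 (Y = (2/3)*5 = 10/3 ≈ 3.3333)
I(v) = 3/46 (I(v) = 1/(10/3 + 12) = 1/(46/3) = 3/46)
b(J, Z) = -4 + J + Z**2 (b(J, Z) = -4 + (J + Z*Z) = -4 + (J + Z**2) = -4 + J + Z**2)
((b(2, -2)*I(-2))*(-30))*E = (((-4 + 2 + (-2)**2)*(3/46))*(-30))*(-30) = (((-4 + 2 + 4)*(3/46))*(-30))*(-30) = ((2*(3/46))*(-30))*(-30) = ((3/23)*(-30))*(-30) = -90/23*(-30) = 2700/23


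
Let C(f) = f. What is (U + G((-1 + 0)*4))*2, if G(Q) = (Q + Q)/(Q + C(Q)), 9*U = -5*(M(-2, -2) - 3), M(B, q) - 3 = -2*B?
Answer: -22/9 ≈ -2.4444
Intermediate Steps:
M(B, q) = 3 - 2*B
U = -20/9 (U = (-5*((3 - 2*(-2)) - 3))/9 = (-5*((3 + 4) - 3))/9 = (-5*(7 - 3))/9 = (-5*4)/9 = (⅑)*(-20) = -20/9 ≈ -2.2222)
G(Q) = 1 (G(Q) = (Q + Q)/(Q + Q) = (2*Q)/((2*Q)) = (2*Q)*(1/(2*Q)) = 1)
(U + G((-1 + 0)*4))*2 = (-20/9 + 1)*2 = -11/9*2 = -22/9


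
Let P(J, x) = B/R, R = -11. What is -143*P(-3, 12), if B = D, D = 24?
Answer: 312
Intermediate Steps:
B = 24
P(J, x) = -24/11 (P(J, x) = 24/(-11) = 24*(-1/11) = -24/11)
-143*P(-3, 12) = -143*(-24/11) = 312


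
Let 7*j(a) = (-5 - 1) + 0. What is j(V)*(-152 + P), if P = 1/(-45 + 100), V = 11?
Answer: 50154/385 ≈ 130.27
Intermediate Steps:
j(a) = -6/7 (j(a) = ((-5 - 1) + 0)/7 = (-6 + 0)/7 = (⅐)*(-6) = -6/7)
P = 1/55 ≈ 0.018182
j(V)*(-152 + P) = -6*(-152 + 1/55)/7 = -6/7*(-8359/55) = 50154/385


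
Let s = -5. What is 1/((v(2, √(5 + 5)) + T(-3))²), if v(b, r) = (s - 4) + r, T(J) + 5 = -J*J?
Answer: (23 - √10)⁻² ≈ 0.0025411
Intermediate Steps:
T(J) = -5 - J² (T(J) = -5 - J*J = -5 - J²)
v(b, r) = -9 + r (v(b, r) = (-5 - 4) + r = -9 + r)
1/((v(2, √(5 + 5)) + T(-3))²) = 1/(((-9 + √(5 + 5)) + (-5 - 1*(-3)²))²) = 1/(((-9 + √10) + (-5 - 1*9))²) = 1/(((-9 + √10) + (-5 - 9))²) = 1/(((-9 + √10) - 14)²) = 1/((-23 + √10)²) = (-23 + √10)⁻²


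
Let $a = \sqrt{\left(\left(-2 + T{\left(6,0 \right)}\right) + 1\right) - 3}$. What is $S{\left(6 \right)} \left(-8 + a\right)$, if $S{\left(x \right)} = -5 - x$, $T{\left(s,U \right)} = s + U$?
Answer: $88 - 11 \sqrt{2} \approx 72.444$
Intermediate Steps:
$T{\left(s,U \right)} = U + s$
$a = \sqrt{2}$ ($a = \sqrt{\left(\left(-2 + \left(0 + 6\right)\right) + 1\right) - 3} = \sqrt{\left(\left(-2 + 6\right) + 1\right) - 3} = \sqrt{\left(4 + 1\right) - 3} = \sqrt{5 - 3} = \sqrt{2} \approx 1.4142$)
$S{\left(6 \right)} \left(-8 + a\right) = \left(-5 - 6\right) \left(-8 + \sqrt{2}\right) = - 11 \left(-8 + \sqrt{2}\right) = 88 - 11 \sqrt{2}$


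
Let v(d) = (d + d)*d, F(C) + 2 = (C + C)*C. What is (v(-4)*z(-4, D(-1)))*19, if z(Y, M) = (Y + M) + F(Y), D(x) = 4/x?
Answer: 13376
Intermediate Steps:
F(C) = -2 + 2*C² (F(C) = -2 + (C + C)*C = -2 + (2*C)*C = -2 + 2*C²)
v(d) = 2*d² (v(d) = (2*d)*d = 2*d²)
z(Y, M) = -2 + M + Y + 2*Y² (z(Y, M) = (Y + M) + (-2 + 2*Y²) = (M + Y) + (-2 + 2*Y²) = -2 + M + Y + 2*Y²)
(v(-4)*z(-4, D(-1)))*19 = ((2*(-4)²)*(-2 + 4/(-1) - 4 + 2*(-4)²))*19 = ((2*16)*(-2 + 4*(-1) - 4 + 2*16))*19 = (32*(-2 - 4 - 4 + 32))*19 = (32*22)*19 = 704*19 = 13376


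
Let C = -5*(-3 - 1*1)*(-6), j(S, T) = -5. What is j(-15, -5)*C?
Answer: 600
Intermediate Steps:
C = -120 (C = -5*(-3 - 1)*(-6) = -5*(-4)*(-6) = 20*(-6) = -120)
j(-15, -5)*C = -5*(-120) = 600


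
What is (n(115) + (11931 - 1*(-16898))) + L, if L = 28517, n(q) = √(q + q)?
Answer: 57346 + √230 ≈ 57361.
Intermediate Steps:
n(q) = √2*√q (n(q) = √(2*q) = √2*√q)
(n(115) + (11931 - 1*(-16898))) + L = (√2*√115 + (11931 - 1*(-16898))) + 28517 = (√230 + (11931 + 16898)) + 28517 = (√230 + 28829) + 28517 = (28829 + √230) + 28517 = 57346 + √230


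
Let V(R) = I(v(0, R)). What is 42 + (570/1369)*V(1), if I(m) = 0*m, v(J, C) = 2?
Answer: 42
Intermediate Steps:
I(m) = 0
V(R) = 0
42 + (570/1369)*V(1) = 42 + (570/1369)*0 = 42 + 0 = 42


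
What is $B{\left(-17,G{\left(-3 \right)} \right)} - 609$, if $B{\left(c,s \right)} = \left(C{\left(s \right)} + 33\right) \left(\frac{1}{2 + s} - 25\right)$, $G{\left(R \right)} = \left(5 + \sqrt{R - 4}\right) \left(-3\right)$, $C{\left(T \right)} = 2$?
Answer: $\frac{7 \left(- 636 \sqrt{7} + 2761 i\right)}{- 13 i + 3 \sqrt{7}} \approx -1486.0 + 1.1974 i$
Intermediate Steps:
$G{\left(R \right)} = -15 - 3 \sqrt{-4 + R}$ ($G{\left(R \right)} = \left(5 + \sqrt{-4 + R}\right) \left(-3\right) = -15 - 3 \sqrt{-4 + R}$)
$B{\left(c,s \right)} = -875 + \frac{35}{2 + s}$ ($B{\left(c,s \right)} = \left(2 + 33\right) \left(\frac{1}{2 + s} - 25\right) = 35 \left(-25 + \frac{1}{2 + s}\right) = -875 + \frac{35}{2 + s}$)
$B{\left(-17,G{\left(-3 \right)} \right)} - 609 = \frac{35 \left(-49 - 25 \left(-15 - 3 \sqrt{-4 - 3}\right)\right)}{2 - \left(15 + 3 \sqrt{-4 - 3}\right)} - 609 = \frac{35 \left(-49 - 25 \left(-15 - 3 \sqrt{-7}\right)\right)}{2 - \left(15 + 3 \sqrt{-7}\right)} - 609 = \frac{35 \left(-49 - 25 \left(-15 - 3 i \sqrt{7}\right)\right)}{2 - \left(15 + 3 i \sqrt{7}\right)} - 609 = \frac{35 \left(-49 + \left(375 + 75 i \sqrt{7}\right)\right)}{-13 - 3 i \sqrt{7}} - 609 = \frac{35 \left(326 + 75 i \sqrt{7}\right)}{-13 - 3 i \sqrt{7}} - 609 = -609 + \frac{35 \left(326 + 75 i \sqrt{7}\right)}{-13 - 3 i \sqrt{7}}$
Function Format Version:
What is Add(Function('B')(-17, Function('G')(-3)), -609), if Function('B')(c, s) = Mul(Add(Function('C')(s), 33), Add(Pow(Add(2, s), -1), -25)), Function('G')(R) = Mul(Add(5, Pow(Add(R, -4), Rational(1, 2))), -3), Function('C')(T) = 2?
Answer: Mul(7, Pow(Add(Mul(-13, I), Mul(3, Pow(7, Rational(1, 2)))), -1), Add(Mul(-636, Pow(7, Rational(1, 2))), Mul(2761, I))) ≈ Add(-1486.0, Mul(1.1974, I))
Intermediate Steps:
Function('G')(R) = Add(-15, Mul(-3, Pow(Add(-4, R), Rational(1, 2)))) (Function('G')(R) = Mul(Add(5, Pow(Add(-4, R), Rational(1, 2))), -3) = Add(-15, Mul(-3, Pow(Add(-4, R), Rational(1, 2)))))
Function('B')(c, s) = Add(-875, Mul(35, Pow(Add(2, s), -1))) (Function('B')(c, s) = Mul(Add(2, 33), Add(Pow(Add(2, s), -1), -25)) = Mul(35, Add(-25, Pow(Add(2, s), -1))) = Add(-875, Mul(35, Pow(Add(2, s), -1))))
Add(Function('B')(-17, Function('G')(-3)), -609) = Add(Mul(35, Pow(Add(2, Add(-15, Mul(-3, Pow(Add(-4, -3), Rational(1, 2))))), -1), Add(-49, Mul(-25, Add(-15, Mul(-3, Pow(Add(-4, -3), Rational(1, 2))))))), -609) = Add(Mul(35, Pow(Add(2, Add(-15, Mul(-3, Pow(-7, Rational(1, 2))))), -1), Add(-49, Mul(-25, Add(-15, Mul(-3, Pow(-7, Rational(1, 2))))))), -609) = Add(Mul(35, Pow(Add(2, Add(-15, Mul(-3, Mul(I, Pow(7, Rational(1, 2)))))), -1), Add(-49, Mul(-25, Add(-15, Mul(-3, Mul(I, Pow(7, Rational(1, 2)))))))), -609) = Add(Mul(35, Pow(Add(2, Add(-15, Mul(-3, I, Pow(7, Rational(1, 2))))), -1), Add(-49, Mul(-25, Add(-15, Mul(-3, I, Pow(7, Rational(1, 2))))))), -609) = Add(Mul(35, Pow(Add(-13, Mul(-3, I, Pow(7, Rational(1, 2)))), -1), Add(-49, Add(375, Mul(75, I, Pow(7, Rational(1, 2)))))), -609) = Add(Mul(35, Pow(Add(-13, Mul(-3, I, Pow(7, Rational(1, 2)))), -1), Add(326, Mul(75, I, Pow(7, Rational(1, 2))))), -609) = Add(-609, Mul(35, Pow(Add(-13, Mul(-3, I, Pow(7, Rational(1, 2)))), -1), Add(326, Mul(75, I, Pow(7, Rational(1, 2))))))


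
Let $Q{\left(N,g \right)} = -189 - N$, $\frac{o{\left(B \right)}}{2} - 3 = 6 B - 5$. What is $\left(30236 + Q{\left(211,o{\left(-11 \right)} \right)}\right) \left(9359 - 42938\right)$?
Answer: $-1001863044$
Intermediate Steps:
$o{\left(B \right)} = -4 + 12 B$ ($o{\left(B \right)} = 6 + 2 \left(6 B - 5\right) = 6 + 2 \left(-5 + 6 B\right) = 6 + \left(-10 + 12 B\right) = -4 + 12 B$)
$\left(30236 + Q{\left(211,o{\left(-11 \right)} \right)}\right) \left(9359 - 42938\right) = \left(30236 - 400\right) \left(9359 - 42938\right) = \left(30236 - 400\right) \left(-33579\right) = 29836 \left(-33579\right) = -1001863044$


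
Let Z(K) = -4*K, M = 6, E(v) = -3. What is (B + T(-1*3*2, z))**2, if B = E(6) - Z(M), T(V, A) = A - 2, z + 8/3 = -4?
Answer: 1369/9 ≈ 152.11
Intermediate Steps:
z = -20/3 (z = -8/3 - 4 = -20/3 ≈ -6.6667)
T(V, A) = -2 + A
B = 21 (B = -3 - (-4)*6 = -3 - 1*(-24) = -3 + 24 = 21)
(B + T(-1*3*2, z))**2 = (21 + (-2 - 20/3))**2 = (21 - 26/3)**2 = (37/3)**2 = 1369/9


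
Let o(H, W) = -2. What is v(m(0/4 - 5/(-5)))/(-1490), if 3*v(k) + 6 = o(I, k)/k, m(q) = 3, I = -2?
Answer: 2/1341 ≈ 0.0014914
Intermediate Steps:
v(k) = -2 - 2/(3*k) (v(k) = -2 + (-2/k)/3 = -2 - 2/(3*k))
v(m(0/4 - 5/(-5)))/(-1490) = (-2 - ⅔/3)/(-1490) = (-2 - ⅔*⅓)*(-1/1490) = (-2 - 2/9)*(-1/1490) = -20/9*(-1/1490) = 2/1341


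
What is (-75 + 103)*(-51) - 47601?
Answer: -49029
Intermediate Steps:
(-75 + 103)*(-51) - 47601 = 28*(-51) - 47601 = -1428 - 47601 = -49029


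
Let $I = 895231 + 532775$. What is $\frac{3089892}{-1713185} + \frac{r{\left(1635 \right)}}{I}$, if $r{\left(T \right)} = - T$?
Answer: $- \frac{1471728457609}{815479486370} \approx -1.8047$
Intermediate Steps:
$I = 1428006$
$\frac{3089892}{-1713185} + \frac{r{\left(1635 \right)}}{I} = \frac{3089892}{-1713185} + \frac{\left(-1\right) 1635}{1428006} = 3089892 \left(- \frac{1}{1713185}\right) - \frac{545}{476002} = - \frac{3089892}{1713185} - \frac{545}{476002} = - \frac{1471728457609}{815479486370}$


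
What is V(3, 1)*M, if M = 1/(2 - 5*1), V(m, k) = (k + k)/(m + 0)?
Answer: -2/9 ≈ -0.22222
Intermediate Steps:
V(m, k) = 2*k/m (V(m, k) = (2*k)/m = 2*k/m)
M = -⅓ (M = 1/(2 - 5) = 1/(-3) = -⅓ ≈ -0.33333)
V(3, 1)*M = (2*1/3)*(-⅓) = (2*1*(⅓))*(-⅓) = (⅔)*(-⅓) = -2/9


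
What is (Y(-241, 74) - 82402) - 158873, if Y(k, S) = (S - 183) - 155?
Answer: -241539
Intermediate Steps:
Y(k, S) = -338 + S (Y(k, S) = (-183 + S) - 155 = -338 + S)
(Y(-241, 74) - 82402) - 158873 = ((-338 + 74) - 82402) - 158873 = (-264 - 82402) - 158873 = -82666 - 158873 = -241539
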